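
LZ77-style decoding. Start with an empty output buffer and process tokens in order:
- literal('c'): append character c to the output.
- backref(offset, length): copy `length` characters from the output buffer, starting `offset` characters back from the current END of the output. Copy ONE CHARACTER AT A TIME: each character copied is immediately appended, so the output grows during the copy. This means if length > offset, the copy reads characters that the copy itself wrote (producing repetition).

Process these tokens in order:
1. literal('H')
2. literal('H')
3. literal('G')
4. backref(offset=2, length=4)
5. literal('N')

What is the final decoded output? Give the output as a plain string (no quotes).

Token 1: literal('H'). Output: "H"
Token 2: literal('H'). Output: "HH"
Token 3: literal('G'). Output: "HHG"
Token 4: backref(off=2, len=4) (overlapping!). Copied 'HGHG' from pos 1. Output: "HHGHGHG"
Token 5: literal('N'). Output: "HHGHGHGN"

Answer: HHGHGHGN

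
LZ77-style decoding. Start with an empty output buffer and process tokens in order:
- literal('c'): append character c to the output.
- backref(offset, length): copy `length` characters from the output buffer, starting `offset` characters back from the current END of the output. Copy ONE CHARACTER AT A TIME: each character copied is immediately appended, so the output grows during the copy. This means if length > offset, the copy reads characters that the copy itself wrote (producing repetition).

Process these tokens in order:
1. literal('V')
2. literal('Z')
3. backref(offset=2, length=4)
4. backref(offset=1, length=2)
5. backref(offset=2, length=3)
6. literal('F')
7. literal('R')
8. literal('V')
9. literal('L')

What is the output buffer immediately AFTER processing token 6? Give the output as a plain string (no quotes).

Answer: VZVZVZZZZZZF

Derivation:
Token 1: literal('V'). Output: "V"
Token 2: literal('Z'). Output: "VZ"
Token 3: backref(off=2, len=4) (overlapping!). Copied 'VZVZ' from pos 0. Output: "VZVZVZ"
Token 4: backref(off=1, len=2) (overlapping!). Copied 'ZZ' from pos 5. Output: "VZVZVZZZ"
Token 5: backref(off=2, len=3) (overlapping!). Copied 'ZZZ' from pos 6. Output: "VZVZVZZZZZZ"
Token 6: literal('F'). Output: "VZVZVZZZZZZF"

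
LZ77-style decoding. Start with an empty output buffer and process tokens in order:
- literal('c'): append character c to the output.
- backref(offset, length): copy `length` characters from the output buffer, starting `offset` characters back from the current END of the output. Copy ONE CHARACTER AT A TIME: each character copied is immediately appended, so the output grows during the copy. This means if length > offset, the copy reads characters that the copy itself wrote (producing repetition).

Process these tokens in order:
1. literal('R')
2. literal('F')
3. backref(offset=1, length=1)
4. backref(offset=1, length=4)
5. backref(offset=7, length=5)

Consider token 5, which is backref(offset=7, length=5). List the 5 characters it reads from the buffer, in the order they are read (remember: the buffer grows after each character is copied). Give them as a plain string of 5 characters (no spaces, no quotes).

Token 1: literal('R'). Output: "R"
Token 2: literal('F'). Output: "RF"
Token 3: backref(off=1, len=1). Copied 'F' from pos 1. Output: "RFF"
Token 4: backref(off=1, len=4) (overlapping!). Copied 'FFFF' from pos 2. Output: "RFFFFFF"
Token 5: backref(off=7, len=5). Buffer before: "RFFFFFF" (len 7)
  byte 1: read out[0]='R', append. Buffer now: "RFFFFFFR"
  byte 2: read out[1]='F', append. Buffer now: "RFFFFFFRF"
  byte 3: read out[2]='F', append. Buffer now: "RFFFFFFRFF"
  byte 4: read out[3]='F', append. Buffer now: "RFFFFFFRFFF"
  byte 5: read out[4]='F', append. Buffer now: "RFFFFFFRFFFF"

Answer: RFFFF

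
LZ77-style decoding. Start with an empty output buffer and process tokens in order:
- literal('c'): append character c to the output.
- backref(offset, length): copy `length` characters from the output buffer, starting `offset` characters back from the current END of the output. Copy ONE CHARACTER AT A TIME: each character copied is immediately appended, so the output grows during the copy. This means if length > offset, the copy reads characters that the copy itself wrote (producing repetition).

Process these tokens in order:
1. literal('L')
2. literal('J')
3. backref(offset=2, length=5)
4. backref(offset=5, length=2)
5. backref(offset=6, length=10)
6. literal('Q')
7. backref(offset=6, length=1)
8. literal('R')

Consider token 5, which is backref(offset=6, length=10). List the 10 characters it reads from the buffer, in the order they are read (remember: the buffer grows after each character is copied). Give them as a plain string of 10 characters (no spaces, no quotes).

Token 1: literal('L'). Output: "L"
Token 2: literal('J'). Output: "LJ"
Token 3: backref(off=2, len=5) (overlapping!). Copied 'LJLJL' from pos 0. Output: "LJLJLJL"
Token 4: backref(off=5, len=2). Copied 'LJ' from pos 2. Output: "LJLJLJLLJ"
Token 5: backref(off=6, len=10). Buffer before: "LJLJLJLLJ" (len 9)
  byte 1: read out[3]='J', append. Buffer now: "LJLJLJLLJJ"
  byte 2: read out[4]='L', append. Buffer now: "LJLJLJLLJJL"
  byte 3: read out[5]='J', append. Buffer now: "LJLJLJLLJJLJ"
  byte 4: read out[6]='L', append. Buffer now: "LJLJLJLLJJLJL"
  byte 5: read out[7]='L', append. Buffer now: "LJLJLJLLJJLJLL"
  byte 6: read out[8]='J', append. Buffer now: "LJLJLJLLJJLJLLJ"
  byte 7: read out[9]='J', append. Buffer now: "LJLJLJLLJJLJLLJJ"
  byte 8: read out[10]='L', append. Buffer now: "LJLJLJLLJJLJLLJJL"
  byte 9: read out[11]='J', append. Buffer now: "LJLJLJLLJJLJLLJJLJ"
  byte 10: read out[12]='L', append. Buffer now: "LJLJLJLLJJLJLLJJLJL"

Answer: JLJLLJJLJL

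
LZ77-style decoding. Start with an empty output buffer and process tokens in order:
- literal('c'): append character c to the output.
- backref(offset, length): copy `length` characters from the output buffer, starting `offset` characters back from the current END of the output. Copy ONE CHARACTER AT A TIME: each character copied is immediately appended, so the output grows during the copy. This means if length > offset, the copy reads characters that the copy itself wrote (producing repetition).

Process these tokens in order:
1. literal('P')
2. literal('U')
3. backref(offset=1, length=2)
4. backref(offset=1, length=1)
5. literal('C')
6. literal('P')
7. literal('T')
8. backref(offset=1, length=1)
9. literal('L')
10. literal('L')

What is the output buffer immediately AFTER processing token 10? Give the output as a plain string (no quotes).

Token 1: literal('P'). Output: "P"
Token 2: literal('U'). Output: "PU"
Token 3: backref(off=1, len=2) (overlapping!). Copied 'UU' from pos 1. Output: "PUUU"
Token 4: backref(off=1, len=1). Copied 'U' from pos 3. Output: "PUUUU"
Token 5: literal('C'). Output: "PUUUUC"
Token 6: literal('P'). Output: "PUUUUCP"
Token 7: literal('T'). Output: "PUUUUCPT"
Token 8: backref(off=1, len=1). Copied 'T' from pos 7. Output: "PUUUUCPTT"
Token 9: literal('L'). Output: "PUUUUCPTTL"
Token 10: literal('L'). Output: "PUUUUCPTTLL"

Answer: PUUUUCPTTLL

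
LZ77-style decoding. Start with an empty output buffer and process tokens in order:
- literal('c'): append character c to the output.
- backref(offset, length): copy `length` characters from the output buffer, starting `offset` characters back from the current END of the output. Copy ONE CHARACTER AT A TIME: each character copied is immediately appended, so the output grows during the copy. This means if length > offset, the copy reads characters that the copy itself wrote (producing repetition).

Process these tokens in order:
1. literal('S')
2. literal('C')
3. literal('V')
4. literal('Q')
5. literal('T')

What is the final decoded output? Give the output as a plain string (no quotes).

Answer: SCVQT

Derivation:
Token 1: literal('S'). Output: "S"
Token 2: literal('C'). Output: "SC"
Token 3: literal('V'). Output: "SCV"
Token 4: literal('Q'). Output: "SCVQ"
Token 5: literal('T'). Output: "SCVQT"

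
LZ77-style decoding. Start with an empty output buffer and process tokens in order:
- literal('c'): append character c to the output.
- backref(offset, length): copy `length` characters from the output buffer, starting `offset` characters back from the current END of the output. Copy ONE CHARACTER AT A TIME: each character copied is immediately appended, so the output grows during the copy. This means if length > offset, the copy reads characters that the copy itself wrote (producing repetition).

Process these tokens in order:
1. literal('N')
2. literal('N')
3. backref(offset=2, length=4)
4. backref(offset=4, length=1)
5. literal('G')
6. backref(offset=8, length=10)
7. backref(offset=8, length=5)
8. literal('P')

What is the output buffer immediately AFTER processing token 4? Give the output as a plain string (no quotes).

Answer: NNNNNNN

Derivation:
Token 1: literal('N'). Output: "N"
Token 2: literal('N'). Output: "NN"
Token 3: backref(off=2, len=4) (overlapping!). Copied 'NNNN' from pos 0. Output: "NNNNNN"
Token 4: backref(off=4, len=1). Copied 'N' from pos 2. Output: "NNNNNNN"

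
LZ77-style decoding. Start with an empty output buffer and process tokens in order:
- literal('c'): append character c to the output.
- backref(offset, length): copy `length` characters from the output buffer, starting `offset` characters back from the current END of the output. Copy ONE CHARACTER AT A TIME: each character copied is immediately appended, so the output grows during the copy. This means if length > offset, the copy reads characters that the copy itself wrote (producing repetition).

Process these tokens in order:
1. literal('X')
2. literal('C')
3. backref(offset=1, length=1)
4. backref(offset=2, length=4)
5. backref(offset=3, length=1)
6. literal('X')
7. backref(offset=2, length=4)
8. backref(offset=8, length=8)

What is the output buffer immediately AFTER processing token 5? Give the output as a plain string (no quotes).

Answer: XCCCCCCC

Derivation:
Token 1: literal('X'). Output: "X"
Token 2: literal('C'). Output: "XC"
Token 3: backref(off=1, len=1). Copied 'C' from pos 1. Output: "XCC"
Token 4: backref(off=2, len=4) (overlapping!). Copied 'CCCC' from pos 1. Output: "XCCCCCC"
Token 5: backref(off=3, len=1). Copied 'C' from pos 4. Output: "XCCCCCCC"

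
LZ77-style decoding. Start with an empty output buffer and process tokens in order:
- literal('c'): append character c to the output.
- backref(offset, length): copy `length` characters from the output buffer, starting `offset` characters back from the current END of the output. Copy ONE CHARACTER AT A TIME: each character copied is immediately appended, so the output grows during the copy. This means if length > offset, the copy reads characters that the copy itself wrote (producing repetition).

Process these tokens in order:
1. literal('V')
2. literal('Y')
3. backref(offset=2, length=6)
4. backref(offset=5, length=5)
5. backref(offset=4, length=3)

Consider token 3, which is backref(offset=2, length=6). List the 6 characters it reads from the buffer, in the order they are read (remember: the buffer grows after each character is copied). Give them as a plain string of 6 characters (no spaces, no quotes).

Token 1: literal('V'). Output: "V"
Token 2: literal('Y'). Output: "VY"
Token 3: backref(off=2, len=6). Buffer before: "VY" (len 2)
  byte 1: read out[0]='V', append. Buffer now: "VYV"
  byte 2: read out[1]='Y', append. Buffer now: "VYVY"
  byte 3: read out[2]='V', append. Buffer now: "VYVYV"
  byte 4: read out[3]='Y', append. Buffer now: "VYVYVY"
  byte 5: read out[4]='V', append. Buffer now: "VYVYVYV"
  byte 6: read out[5]='Y', append. Buffer now: "VYVYVYVY"

Answer: VYVYVY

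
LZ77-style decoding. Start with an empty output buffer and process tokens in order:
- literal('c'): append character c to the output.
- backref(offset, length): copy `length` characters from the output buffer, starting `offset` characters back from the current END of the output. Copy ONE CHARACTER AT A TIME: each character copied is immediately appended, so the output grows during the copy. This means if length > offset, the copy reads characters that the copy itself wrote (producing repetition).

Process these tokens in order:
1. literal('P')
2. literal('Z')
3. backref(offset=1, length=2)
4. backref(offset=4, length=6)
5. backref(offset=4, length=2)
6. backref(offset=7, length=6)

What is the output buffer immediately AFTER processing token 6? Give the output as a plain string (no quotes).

Answer: PZZZPZZZPZZZZZZPZZ

Derivation:
Token 1: literal('P'). Output: "P"
Token 2: literal('Z'). Output: "PZ"
Token 3: backref(off=1, len=2) (overlapping!). Copied 'ZZ' from pos 1. Output: "PZZZ"
Token 4: backref(off=4, len=6) (overlapping!). Copied 'PZZZPZ' from pos 0. Output: "PZZZPZZZPZ"
Token 5: backref(off=4, len=2). Copied 'ZZ' from pos 6. Output: "PZZZPZZZPZZZ"
Token 6: backref(off=7, len=6). Copied 'ZZZPZZ' from pos 5. Output: "PZZZPZZZPZZZZZZPZZ"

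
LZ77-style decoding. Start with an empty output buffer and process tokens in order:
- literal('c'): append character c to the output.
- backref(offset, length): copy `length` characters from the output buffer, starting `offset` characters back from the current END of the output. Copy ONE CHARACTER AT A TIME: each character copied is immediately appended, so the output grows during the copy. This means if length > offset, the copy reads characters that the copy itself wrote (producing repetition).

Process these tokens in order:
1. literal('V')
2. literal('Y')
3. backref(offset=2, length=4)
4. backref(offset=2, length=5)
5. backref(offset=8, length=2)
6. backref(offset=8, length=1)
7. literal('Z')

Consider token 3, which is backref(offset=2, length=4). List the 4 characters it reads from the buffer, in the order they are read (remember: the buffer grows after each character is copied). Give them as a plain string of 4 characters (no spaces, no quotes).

Token 1: literal('V'). Output: "V"
Token 2: literal('Y'). Output: "VY"
Token 3: backref(off=2, len=4). Buffer before: "VY" (len 2)
  byte 1: read out[0]='V', append. Buffer now: "VYV"
  byte 2: read out[1]='Y', append. Buffer now: "VYVY"
  byte 3: read out[2]='V', append. Buffer now: "VYVYV"
  byte 4: read out[3]='Y', append. Buffer now: "VYVYVY"

Answer: VYVY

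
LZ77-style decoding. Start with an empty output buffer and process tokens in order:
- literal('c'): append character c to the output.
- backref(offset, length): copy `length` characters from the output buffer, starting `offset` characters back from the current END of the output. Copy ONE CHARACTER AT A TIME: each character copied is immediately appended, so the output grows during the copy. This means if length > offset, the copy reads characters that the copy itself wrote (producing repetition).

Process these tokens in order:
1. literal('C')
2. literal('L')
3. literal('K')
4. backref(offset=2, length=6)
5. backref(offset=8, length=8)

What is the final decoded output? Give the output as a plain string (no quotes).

Answer: CLKLKLKLKLKLKLKLK

Derivation:
Token 1: literal('C'). Output: "C"
Token 2: literal('L'). Output: "CL"
Token 3: literal('K'). Output: "CLK"
Token 4: backref(off=2, len=6) (overlapping!). Copied 'LKLKLK' from pos 1. Output: "CLKLKLKLK"
Token 5: backref(off=8, len=8). Copied 'LKLKLKLK' from pos 1. Output: "CLKLKLKLKLKLKLKLK"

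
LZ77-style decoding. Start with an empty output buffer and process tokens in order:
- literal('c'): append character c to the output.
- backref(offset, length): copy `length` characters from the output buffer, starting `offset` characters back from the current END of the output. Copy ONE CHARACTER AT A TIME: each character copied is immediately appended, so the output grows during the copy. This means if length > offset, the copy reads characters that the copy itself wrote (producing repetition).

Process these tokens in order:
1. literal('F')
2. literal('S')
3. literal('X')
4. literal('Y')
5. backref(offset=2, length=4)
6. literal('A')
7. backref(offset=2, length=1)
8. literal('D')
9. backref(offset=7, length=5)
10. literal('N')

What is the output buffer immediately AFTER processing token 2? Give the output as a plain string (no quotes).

Token 1: literal('F'). Output: "F"
Token 2: literal('S'). Output: "FS"

Answer: FS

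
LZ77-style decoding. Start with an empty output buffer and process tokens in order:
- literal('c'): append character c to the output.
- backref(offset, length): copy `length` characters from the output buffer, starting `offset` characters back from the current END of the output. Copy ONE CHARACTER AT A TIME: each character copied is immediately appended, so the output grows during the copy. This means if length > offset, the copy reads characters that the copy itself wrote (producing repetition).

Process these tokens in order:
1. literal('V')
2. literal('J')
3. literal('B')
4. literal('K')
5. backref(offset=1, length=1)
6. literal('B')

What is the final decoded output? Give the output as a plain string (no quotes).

Answer: VJBKKB

Derivation:
Token 1: literal('V'). Output: "V"
Token 2: literal('J'). Output: "VJ"
Token 3: literal('B'). Output: "VJB"
Token 4: literal('K'). Output: "VJBK"
Token 5: backref(off=1, len=1). Copied 'K' from pos 3. Output: "VJBKK"
Token 6: literal('B'). Output: "VJBKKB"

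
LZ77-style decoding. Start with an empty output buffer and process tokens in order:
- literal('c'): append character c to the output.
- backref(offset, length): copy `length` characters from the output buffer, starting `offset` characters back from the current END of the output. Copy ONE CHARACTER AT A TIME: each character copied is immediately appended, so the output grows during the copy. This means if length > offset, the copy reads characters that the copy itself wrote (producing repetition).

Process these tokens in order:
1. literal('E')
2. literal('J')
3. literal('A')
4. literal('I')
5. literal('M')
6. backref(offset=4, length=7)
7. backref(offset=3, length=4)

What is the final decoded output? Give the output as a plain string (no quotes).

Answer: EJAIMJAIMJAIJAIJ

Derivation:
Token 1: literal('E'). Output: "E"
Token 2: literal('J'). Output: "EJ"
Token 3: literal('A'). Output: "EJA"
Token 4: literal('I'). Output: "EJAI"
Token 5: literal('M'). Output: "EJAIM"
Token 6: backref(off=4, len=7) (overlapping!). Copied 'JAIMJAI' from pos 1. Output: "EJAIMJAIMJAI"
Token 7: backref(off=3, len=4) (overlapping!). Copied 'JAIJ' from pos 9. Output: "EJAIMJAIMJAIJAIJ"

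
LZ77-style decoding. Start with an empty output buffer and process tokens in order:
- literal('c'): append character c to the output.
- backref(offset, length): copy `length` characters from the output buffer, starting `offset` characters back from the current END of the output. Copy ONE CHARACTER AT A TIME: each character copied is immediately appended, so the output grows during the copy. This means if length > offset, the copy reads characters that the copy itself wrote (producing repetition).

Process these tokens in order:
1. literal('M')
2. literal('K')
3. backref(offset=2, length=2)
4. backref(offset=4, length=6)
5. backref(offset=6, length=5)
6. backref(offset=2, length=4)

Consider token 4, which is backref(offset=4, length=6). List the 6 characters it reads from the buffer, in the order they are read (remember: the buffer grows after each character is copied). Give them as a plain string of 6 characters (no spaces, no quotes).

Token 1: literal('M'). Output: "M"
Token 2: literal('K'). Output: "MK"
Token 3: backref(off=2, len=2). Copied 'MK' from pos 0. Output: "MKMK"
Token 4: backref(off=4, len=6). Buffer before: "MKMK" (len 4)
  byte 1: read out[0]='M', append. Buffer now: "MKMKM"
  byte 2: read out[1]='K', append. Buffer now: "MKMKMK"
  byte 3: read out[2]='M', append. Buffer now: "MKMKMKM"
  byte 4: read out[3]='K', append. Buffer now: "MKMKMKMK"
  byte 5: read out[4]='M', append. Buffer now: "MKMKMKMKM"
  byte 6: read out[5]='K', append. Buffer now: "MKMKMKMKMK"

Answer: MKMKMK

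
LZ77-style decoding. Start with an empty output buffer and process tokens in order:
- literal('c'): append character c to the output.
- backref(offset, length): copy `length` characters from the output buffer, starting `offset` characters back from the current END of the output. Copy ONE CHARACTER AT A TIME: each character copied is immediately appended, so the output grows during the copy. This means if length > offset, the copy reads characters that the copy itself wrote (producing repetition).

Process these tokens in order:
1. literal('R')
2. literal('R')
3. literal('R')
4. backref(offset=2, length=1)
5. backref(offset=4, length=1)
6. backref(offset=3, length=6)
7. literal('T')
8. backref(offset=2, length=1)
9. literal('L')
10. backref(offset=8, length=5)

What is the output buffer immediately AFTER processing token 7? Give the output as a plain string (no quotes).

Token 1: literal('R'). Output: "R"
Token 2: literal('R'). Output: "RR"
Token 3: literal('R'). Output: "RRR"
Token 4: backref(off=2, len=1). Copied 'R' from pos 1. Output: "RRRR"
Token 5: backref(off=4, len=1). Copied 'R' from pos 0. Output: "RRRRR"
Token 6: backref(off=3, len=6) (overlapping!). Copied 'RRRRRR' from pos 2. Output: "RRRRRRRRRRR"
Token 7: literal('T'). Output: "RRRRRRRRRRRT"

Answer: RRRRRRRRRRRT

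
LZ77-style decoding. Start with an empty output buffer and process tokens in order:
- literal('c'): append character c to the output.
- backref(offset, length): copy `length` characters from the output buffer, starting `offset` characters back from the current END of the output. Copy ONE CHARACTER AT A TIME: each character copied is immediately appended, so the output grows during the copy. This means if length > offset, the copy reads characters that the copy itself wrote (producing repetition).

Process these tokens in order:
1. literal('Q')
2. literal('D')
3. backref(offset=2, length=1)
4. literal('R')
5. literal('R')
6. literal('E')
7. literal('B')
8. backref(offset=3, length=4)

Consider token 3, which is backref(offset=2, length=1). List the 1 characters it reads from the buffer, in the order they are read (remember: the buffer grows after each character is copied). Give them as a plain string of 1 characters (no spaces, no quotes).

Answer: Q

Derivation:
Token 1: literal('Q'). Output: "Q"
Token 2: literal('D'). Output: "QD"
Token 3: backref(off=2, len=1). Buffer before: "QD" (len 2)
  byte 1: read out[0]='Q', append. Buffer now: "QDQ"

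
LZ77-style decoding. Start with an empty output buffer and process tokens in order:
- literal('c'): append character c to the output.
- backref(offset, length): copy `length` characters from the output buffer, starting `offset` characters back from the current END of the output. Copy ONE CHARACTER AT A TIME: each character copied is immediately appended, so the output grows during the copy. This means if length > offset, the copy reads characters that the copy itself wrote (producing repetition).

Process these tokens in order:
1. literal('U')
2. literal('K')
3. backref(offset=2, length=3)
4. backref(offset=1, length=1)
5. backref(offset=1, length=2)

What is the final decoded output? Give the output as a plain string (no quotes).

Token 1: literal('U'). Output: "U"
Token 2: literal('K'). Output: "UK"
Token 3: backref(off=2, len=3) (overlapping!). Copied 'UKU' from pos 0. Output: "UKUKU"
Token 4: backref(off=1, len=1). Copied 'U' from pos 4. Output: "UKUKUU"
Token 5: backref(off=1, len=2) (overlapping!). Copied 'UU' from pos 5. Output: "UKUKUUUU"

Answer: UKUKUUUU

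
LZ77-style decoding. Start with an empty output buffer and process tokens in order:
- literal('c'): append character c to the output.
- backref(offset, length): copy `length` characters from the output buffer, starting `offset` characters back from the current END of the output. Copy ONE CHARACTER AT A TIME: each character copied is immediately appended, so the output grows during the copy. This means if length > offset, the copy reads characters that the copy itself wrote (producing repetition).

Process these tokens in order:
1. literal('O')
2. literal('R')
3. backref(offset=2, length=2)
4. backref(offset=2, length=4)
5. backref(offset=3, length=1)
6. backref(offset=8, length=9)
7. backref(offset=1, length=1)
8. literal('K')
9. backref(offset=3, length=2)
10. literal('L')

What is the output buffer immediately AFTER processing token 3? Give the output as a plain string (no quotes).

Token 1: literal('O'). Output: "O"
Token 2: literal('R'). Output: "OR"
Token 3: backref(off=2, len=2). Copied 'OR' from pos 0. Output: "OROR"

Answer: OROR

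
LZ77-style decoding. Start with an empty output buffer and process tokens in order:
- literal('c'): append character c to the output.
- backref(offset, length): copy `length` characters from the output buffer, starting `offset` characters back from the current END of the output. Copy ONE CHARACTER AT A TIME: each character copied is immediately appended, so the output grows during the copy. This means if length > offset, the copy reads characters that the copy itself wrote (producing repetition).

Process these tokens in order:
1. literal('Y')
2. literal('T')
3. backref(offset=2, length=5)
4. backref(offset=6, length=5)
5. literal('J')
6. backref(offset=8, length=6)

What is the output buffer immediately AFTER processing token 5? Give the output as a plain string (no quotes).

Token 1: literal('Y'). Output: "Y"
Token 2: literal('T'). Output: "YT"
Token 3: backref(off=2, len=5) (overlapping!). Copied 'YTYTY' from pos 0. Output: "YTYTYTY"
Token 4: backref(off=6, len=5). Copied 'TYTYT' from pos 1. Output: "YTYTYTYTYTYT"
Token 5: literal('J'). Output: "YTYTYTYTYTYTJ"

Answer: YTYTYTYTYTYTJ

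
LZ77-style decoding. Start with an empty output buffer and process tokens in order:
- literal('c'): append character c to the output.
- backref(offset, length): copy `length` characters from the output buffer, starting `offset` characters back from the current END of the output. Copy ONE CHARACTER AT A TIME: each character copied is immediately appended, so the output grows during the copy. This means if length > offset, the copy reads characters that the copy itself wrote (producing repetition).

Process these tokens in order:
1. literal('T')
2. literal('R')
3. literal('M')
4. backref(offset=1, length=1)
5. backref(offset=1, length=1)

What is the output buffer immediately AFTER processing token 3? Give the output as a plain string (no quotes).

Token 1: literal('T'). Output: "T"
Token 2: literal('R'). Output: "TR"
Token 3: literal('M'). Output: "TRM"

Answer: TRM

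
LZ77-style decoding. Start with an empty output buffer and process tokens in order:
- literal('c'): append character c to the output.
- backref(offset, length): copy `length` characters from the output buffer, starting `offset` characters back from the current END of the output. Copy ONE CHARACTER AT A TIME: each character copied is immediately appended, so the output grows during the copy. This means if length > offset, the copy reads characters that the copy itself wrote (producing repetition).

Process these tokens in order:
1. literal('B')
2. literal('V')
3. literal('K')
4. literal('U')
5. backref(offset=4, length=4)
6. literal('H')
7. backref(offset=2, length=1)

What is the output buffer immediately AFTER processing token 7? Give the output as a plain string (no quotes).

Token 1: literal('B'). Output: "B"
Token 2: literal('V'). Output: "BV"
Token 3: literal('K'). Output: "BVK"
Token 4: literal('U'). Output: "BVKU"
Token 5: backref(off=4, len=4). Copied 'BVKU' from pos 0. Output: "BVKUBVKU"
Token 6: literal('H'). Output: "BVKUBVKUH"
Token 7: backref(off=2, len=1). Copied 'U' from pos 7. Output: "BVKUBVKUHU"

Answer: BVKUBVKUHU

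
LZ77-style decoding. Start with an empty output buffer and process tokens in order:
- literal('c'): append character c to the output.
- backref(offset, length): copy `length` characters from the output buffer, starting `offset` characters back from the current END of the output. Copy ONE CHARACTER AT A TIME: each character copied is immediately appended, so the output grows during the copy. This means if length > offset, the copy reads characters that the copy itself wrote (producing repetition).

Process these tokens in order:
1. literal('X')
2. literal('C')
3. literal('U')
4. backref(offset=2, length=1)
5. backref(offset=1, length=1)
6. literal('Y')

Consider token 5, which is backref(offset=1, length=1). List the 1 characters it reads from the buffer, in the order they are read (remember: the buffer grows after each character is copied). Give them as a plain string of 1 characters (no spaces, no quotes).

Answer: C

Derivation:
Token 1: literal('X'). Output: "X"
Token 2: literal('C'). Output: "XC"
Token 3: literal('U'). Output: "XCU"
Token 4: backref(off=2, len=1). Copied 'C' from pos 1. Output: "XCUC"
Token 5: backref(off=1, len=1). Buffer before: "XCUC" (len 4)
  byte 1: read out[3]='C', append. Buffer now: "XCUCC"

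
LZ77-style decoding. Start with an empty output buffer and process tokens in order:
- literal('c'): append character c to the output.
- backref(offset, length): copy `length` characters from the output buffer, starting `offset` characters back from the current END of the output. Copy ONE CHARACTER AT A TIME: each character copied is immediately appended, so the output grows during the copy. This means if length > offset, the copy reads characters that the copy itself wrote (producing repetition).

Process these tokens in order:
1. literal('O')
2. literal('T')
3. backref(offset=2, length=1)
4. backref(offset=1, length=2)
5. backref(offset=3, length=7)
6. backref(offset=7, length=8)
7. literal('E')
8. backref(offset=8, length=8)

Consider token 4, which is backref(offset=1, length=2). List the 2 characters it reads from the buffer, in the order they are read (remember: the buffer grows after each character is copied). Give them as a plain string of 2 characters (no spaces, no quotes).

Token 1: literal('O'). Output: "O"
Token 2: literal('T'). Output: "OT"
Token 3: backref(off=2, len=1). Copied 'O' from pos 0. Output: "OTO"
Token 4: backref(off=1, len=2). Buffer before: "OTO" (len 3)
  byte 1: read out[2]='O', append. Buffer now: "OTOO"
  byte 2: read out[3]='O', append. Buffer now: "OTOOO"

Answer: OO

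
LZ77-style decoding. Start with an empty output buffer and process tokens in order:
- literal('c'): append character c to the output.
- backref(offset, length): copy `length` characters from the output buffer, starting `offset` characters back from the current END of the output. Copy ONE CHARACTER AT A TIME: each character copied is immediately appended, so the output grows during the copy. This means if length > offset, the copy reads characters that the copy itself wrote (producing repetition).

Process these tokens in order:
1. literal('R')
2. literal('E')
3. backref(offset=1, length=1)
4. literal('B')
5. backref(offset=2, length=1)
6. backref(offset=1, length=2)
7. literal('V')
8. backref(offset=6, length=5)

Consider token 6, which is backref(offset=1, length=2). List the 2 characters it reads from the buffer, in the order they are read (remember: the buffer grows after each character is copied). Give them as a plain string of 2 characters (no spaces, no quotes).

Answer: EE

Derivation:
Token 1: literal('R'). Output: "R"
Token 2: literal('E'). Output: "RE"
Token 3: backref(off=1, len=1). Copied 'E' from pos 1. Output: "REE"
Token 4: literal('B'). Output: "REEB"
Token 5: backref(off=2, len=1). Copied 'E' from pos 2. Output: "REEBE"
Token 6: backref(off=1, len=2). Buffer before: "REEBE" (len 5)
  byte 1: read out[4]='E', append. Buffer now: "REEBEE"
  byte 2: read out[5]='E', append. Buffer now: "REEBEEE"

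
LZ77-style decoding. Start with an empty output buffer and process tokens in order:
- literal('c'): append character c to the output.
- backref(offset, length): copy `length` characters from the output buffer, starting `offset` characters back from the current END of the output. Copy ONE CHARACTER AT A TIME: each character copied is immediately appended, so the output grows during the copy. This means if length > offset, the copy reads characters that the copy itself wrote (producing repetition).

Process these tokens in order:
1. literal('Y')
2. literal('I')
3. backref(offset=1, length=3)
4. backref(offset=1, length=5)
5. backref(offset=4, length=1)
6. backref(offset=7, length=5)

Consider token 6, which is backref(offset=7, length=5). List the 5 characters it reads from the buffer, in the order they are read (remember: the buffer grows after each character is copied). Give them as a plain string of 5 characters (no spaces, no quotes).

Token 1: literal('Y'). Output: "Y"
Token 2: literal('I'). Output: "YI"
Token 3: backref(off=1, len=3) (overlapping!). Copied 'III' from pos 1. Output: "YIIII"
Token 4: backref(off=1, len=5) (overlapping!). Copied 'IIIII' from pos 4. Output: "YIIIIIIIII"
Token 5: backref(off=4, len=1). Copied 'I' from pos 6. Output: "YIIIIIIIIII"
Token 6: backref(off=7, len=5). Buffer before: "YIIIIIIIIII" (len 11)
  byte 1: read out[4]='I', append. Buffer now: "YIIIIIIIIIII"
  byte 2: read out[5]='I', append. Buffer now: "YIIIIIIIIIIII"
  byte 3: read out[6]='I', append. Buffer now: "YIIIIIIIIIIIII"
  byte 4: read out[7]='I', append. Buffer now: "YIIIIIIIIIIIIII"
  byte 5: read out[8]='I', append. Buffer now: "YIIIIIIIIIIIIIII"

Answer: IIIII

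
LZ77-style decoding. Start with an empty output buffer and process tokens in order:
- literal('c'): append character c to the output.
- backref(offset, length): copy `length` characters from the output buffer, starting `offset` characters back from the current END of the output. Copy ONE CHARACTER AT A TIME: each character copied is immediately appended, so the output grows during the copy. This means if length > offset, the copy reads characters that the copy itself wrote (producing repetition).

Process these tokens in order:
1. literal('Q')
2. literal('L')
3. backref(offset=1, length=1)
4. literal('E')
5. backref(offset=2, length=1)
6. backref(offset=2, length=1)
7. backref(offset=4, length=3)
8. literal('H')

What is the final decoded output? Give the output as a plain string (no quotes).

Answer: QLLELELELH

Derivation:
Token 1: literal('Q'). Output: "Q"
Token 2: literal('L'). Output: "QL"
Token 3: backref(off=1, len=1). Copied 'L' from pos 1. Output: "QLL"
Token 4: literal('E'). Output: "QLLE"
Token 5: backref(off=2, len=1). Copied 'L' from pos 2. Output: "QLLEL"
Token 6: backref(off=2, len=1). Copied 'E' from pos 3. Output: "QLLELE"
Token 7: backref(off=4, len=3). Copied 'LEL' from pos 2. Output: "QLLELELEL"
Token 8: literal('H'). Output: "QLLELELELH"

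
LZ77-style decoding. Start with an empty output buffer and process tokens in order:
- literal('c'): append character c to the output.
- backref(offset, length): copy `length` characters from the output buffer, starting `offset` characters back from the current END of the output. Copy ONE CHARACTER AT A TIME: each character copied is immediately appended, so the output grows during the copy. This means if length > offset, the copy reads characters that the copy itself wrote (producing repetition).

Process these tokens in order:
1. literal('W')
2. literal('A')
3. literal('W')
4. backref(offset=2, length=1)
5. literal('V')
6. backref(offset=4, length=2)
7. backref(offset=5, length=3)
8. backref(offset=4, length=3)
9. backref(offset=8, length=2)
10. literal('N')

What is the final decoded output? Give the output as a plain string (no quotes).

Token 1: literal('W'). Output: "W"
Token 2: literal('A'). Output: "WA"
Token 3: literal('W'). Output: "WAW"
Token 4: backref(off=2, len=1). Copied 'A' from pos 1. Output: "WAWA"
Token 5: literal('V'). Output: "WAWAV"
Token 6: backref(off=4, len=2). Copied 'AW' from pos 1. Output: "WAWAVAW"
Token 7: backref(off=5, len=3). Copied 'WAV' from pos 2. Output: "WAWAVAWWAV"
Token 8: backref(off=4, len=3). Copied 'WWA' from pos 6. Output: "WAWAVAWWAVWWA"
Token 9: backref(off=8, len=2). Copied 'AW' from pos 5. Output: "WAWAVAWWAVWWAAW"
Token 10: literal('N'). Output: "WAWAVAWWAVWWAAWN"

Answer: WAWAVAWWAVWWAAWN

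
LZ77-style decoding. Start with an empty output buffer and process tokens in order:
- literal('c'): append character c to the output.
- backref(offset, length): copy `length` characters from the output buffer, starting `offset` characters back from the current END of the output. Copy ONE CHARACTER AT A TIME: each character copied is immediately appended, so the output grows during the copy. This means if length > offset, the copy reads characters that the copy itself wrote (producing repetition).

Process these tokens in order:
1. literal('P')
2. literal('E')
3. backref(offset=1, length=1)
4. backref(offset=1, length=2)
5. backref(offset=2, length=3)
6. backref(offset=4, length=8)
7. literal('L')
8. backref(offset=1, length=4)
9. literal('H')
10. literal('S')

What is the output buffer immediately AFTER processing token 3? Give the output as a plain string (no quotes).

Token 1: literal('P'). Output: "P"
Token 2: literal('E'). Output: "PE"
Token 3: backref(off=1, len=1). Copied 'E' from pos 1. Output: "PEE"

Answer: PEE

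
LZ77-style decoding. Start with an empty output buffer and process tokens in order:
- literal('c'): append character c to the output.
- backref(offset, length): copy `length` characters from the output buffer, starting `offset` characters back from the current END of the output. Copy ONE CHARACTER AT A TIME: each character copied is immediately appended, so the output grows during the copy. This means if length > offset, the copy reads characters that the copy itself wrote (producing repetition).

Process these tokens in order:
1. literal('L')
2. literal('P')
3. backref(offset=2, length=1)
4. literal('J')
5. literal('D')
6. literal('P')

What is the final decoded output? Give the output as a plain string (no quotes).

Answer: LPLJDP

Derivation:
Token 1: literal('L'). Output: "L"
Token 2: literal('P'). Output: "LP"
Token 3: backref(off=2, len=1). Copied 'L' from pos 0. Output: "LPL"
Token 4: literal('J'). Output: "LPLJ"
Token 5: literal('D'). Output: "LPLJD"
Token 6: literal('P'). Output: "LPLJDP"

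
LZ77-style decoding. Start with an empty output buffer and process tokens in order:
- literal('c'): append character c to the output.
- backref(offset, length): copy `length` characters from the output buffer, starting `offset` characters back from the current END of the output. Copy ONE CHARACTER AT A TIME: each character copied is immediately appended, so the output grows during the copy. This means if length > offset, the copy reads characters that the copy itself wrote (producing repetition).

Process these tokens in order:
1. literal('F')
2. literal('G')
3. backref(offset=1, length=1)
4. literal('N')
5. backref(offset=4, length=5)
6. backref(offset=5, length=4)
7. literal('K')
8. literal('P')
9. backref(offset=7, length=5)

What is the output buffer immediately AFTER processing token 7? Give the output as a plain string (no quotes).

Token 1: literal('F'). Output: "F"
Token 2: literal('G'). Output: "FG"
Token 3: backref(off=1, len=1). Copied 'G' from pos 1. Output: "FGG"
Token 4: literal('N'). Output: "FGGN"
Token 5: backref(off=4, len=5) (overlapping!). Copied 'FGGNF' from pos 0. Output: "FGGNFGGNF"
Token 6: backref(off=5, len=4). Copied 'FGGN' from pos 4. Output: "FGGNFGGNFFGGN"
Token 7: literal('K'). Output: "FGGNFGGNFFGGNK"

Answer: FGGNFGGNFFGGNK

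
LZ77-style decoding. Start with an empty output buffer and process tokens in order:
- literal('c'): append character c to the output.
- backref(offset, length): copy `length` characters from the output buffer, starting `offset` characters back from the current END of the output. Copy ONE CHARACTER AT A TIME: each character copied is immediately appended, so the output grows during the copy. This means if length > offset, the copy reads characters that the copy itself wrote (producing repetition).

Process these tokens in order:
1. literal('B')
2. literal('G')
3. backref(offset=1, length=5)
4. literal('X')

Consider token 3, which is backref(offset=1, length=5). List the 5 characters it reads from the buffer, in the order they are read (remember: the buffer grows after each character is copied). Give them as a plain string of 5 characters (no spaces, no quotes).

Token 1: literal('B'). Output: "B"
Token 2: literal('G'). Output: "BG"
Token 3: backref(off=1, len=5). Buffer before: "BG" (len 2)
  byte 1: read out[1]='G', append. Buffer now: "BGG"
  byte 2: read out[2]='G', append. Buffer now: "BGGG"
  byte 3: read out[3]='G', append. Buffer now: "BGGGG"
  byte 4: read out[4]='G', append. Buffer now: "BGGGGG"
  byte 5: read out[5]='G', append. Buffer now: "BGGGGGG"

Answer: GGGGG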